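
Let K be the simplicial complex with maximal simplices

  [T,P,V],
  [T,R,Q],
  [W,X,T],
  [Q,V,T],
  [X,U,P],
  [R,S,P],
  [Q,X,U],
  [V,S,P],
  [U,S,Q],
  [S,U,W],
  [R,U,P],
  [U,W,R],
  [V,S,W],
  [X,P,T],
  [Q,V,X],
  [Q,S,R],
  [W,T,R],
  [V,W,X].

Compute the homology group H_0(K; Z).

H_0 = Z.

Take the total order P < Q < R < S < T < U < V < W < X on the vertex set. Then K (dimension 2) consists of the simplices:

  0-simplices (9): P, Q, R, S, T, U, V, W, X
  1-simplices (27): PR, PS, PT, PU, PV, PX, QR, QS, QT, QU, QV, QX, RS, RT, RU, RW, SU, SV, SW, TV, TW, TX, UW, UX, VW, VX, WX
  2-simplices (18): PRS, PRU, PSV, PTV, PTX, PUX, QRS, QRT, QSU, QTV, QUX, QVX, RTW, RUW, SUW, SVW, TWX, VWX

Hence C_0 ≅ Z^9, C_1 ≅ Z^27, C_2 ≅ Z^18.

The boundary map ∂_1: C_1 → C_0 sends each edge [p,q] (with p < q) to q − p.
This gives a 9×27 integer matrix of rank 8; reducing to Smith normal form yields diagonal entries (1,1,1,1,1,1,1,1).

∂_2: C_2 → C_1 acts by ∂[p,q,r] = [q,r] − [p,r] + [p,q]. For instance
  ∂QTV = TV − QV + QT,
  ∂PRS = RS − PS + PR.
The 27×18 boundary matrix has rank 18 and Smith normal form diag(1,1,1,1,1,1,1,1,1,1,1,1,1,1,1,1,1,2).

Now H_k = ker ∂_k / im ∂_{k+1}, so:

  H_0: rank C_0 − rank ∂_1 = 9 − 8 = 1, and the invariant factors of ∂_1 are all 1, so H_0 = Z.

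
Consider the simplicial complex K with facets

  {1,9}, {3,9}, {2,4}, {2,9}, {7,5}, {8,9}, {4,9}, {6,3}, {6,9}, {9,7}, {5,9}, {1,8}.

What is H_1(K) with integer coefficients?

H_1 ≅ Z^4.

Take the total order 1 < 2 < 3 < 4 < 5 < 6 < 7 < 8 < 9 on the vertex set. Then K (dimension 1) consists of the simplices:

  0-simplices (9): [1], [2], [3], [4], [5], [6], [7], [8], [9]
  1-simplices (12): [1,8], [1,9], [2,4], [2,9], [3,6], [3,9], [4,9], [5,7], [5,9], [6,9], [7,9], [8,9]

so the chain groups are C_0 ≅ Z^9, C_1 ≅ Z^12.

The boundary map ∂_1: C_1 → C_0 is given by ∂[p,q] = [q] − [p]. For instance
  ∂[7,9] = [9] − [7].
As a 9×12 matrix over Z this has rank 8, with invariant factors (1,1,1,1,1,1,1,1).

Reading off H_k = ker ∂_k / im ∂_{k+1}:

  H_1: rank ker ∂_1 − rank ∂_2 = (12 − 8) − 0 = 4, and there is no ∂_2, so H_1 = Z^4.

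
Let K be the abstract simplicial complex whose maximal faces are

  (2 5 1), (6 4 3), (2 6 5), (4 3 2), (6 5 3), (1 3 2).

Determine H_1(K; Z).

K has 6 vertices, 12 edges, 6 triangles.
rank ∂_1 = 5, rank ∂_2 = 6 ⇒ b_1 = 12 − 5 − 6 = 1; all invariant factors of ∂_2 are 1 so no torsion. So H_1 = Z.

H_1 = Z.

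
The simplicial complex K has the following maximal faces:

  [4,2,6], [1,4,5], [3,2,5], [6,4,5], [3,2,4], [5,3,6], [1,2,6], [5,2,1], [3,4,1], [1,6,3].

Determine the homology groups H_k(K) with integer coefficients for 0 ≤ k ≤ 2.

K has 6 vertices, 15 edges, 10 triangles.
rank ∂_0 = 0, rank ∂_1 = 5 ⇒ b_0 = 6 − 0 − 5 = 1; all invariant factors of ∂_1 are 1 so no torsion. So H_0 ≅ Z.
rank ∂_1 = 5, rank ∂_2 = 10 ⇒ b_1 = 15 − 5 − 10 = 0; ∂_2 has invariant factor(s) [2] giving torsion. So H_1 ≅ Z/2Z.
rank ∂_2 = 10, rank ∂_3 = 0 ⇒ b_2 = 10 − 10 − 0 = 0. So H_2 ≅ 0.

H_0 = Z,  H_1 = Z/2Z,  H_2 = 0.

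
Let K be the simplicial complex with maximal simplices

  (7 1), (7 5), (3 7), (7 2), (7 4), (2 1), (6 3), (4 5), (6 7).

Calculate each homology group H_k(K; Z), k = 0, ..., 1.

H_0 = Z,  H_1 = Z^3.

Fix the vertex order 1 < 2 < 3 < 4 < 5 < 6 < 7 and write every simplex with vertices in increasing order. Then dim K = 1 and the simplices of K are:

  0-simplices (7): [1], [2], [3], [4], [5], [6], [7]
  1-simplices (9): [1,2], [1,7], [2,7], [3,6], [3,7], [4,5], [4,7], [5,7], [6,7]

Hence C_0 ≅ Z^7, C_1 ≅ Z^9.

Boundary ∂_1: C_1 → C_0 sends each edge [p,q] (with p < q) to q − p.
The 7×9 boundary matrix has rank 6 and Smith normal form diag(1,1,1,1,1,1).

Reading off H_k = ker ∂_k / im ∂_{k+1}:

  H_0: rank C_0 − rank ∂_1 = 7 − 6 = 1, and the invariant factors of ∂_1 are all 1, so H_0 = Z.
  H_1: rank ker ∂_1 − rank ∂_2 = (9 − 6) − 0 = 3, and there is no ∂_2, so H_1 = Z^3.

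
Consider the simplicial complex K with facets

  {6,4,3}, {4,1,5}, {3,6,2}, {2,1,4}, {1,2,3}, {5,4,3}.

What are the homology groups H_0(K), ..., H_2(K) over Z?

H_0 = Z,  H_1 = Z,  H_2 = 0.

We work with the vertex ordering 1 < 2 < 3 < 4 < 5 < 6. The simplices of K, each written with vertices in increasing order, are:

  0-simplices (6): [1], [2], [3], [4], [5], [6]
  1-simplices (12): [1,2], [1,3], [1,4], [1,5], [2,3], [2,4], [2,6], [3,4], [3,5], [3,6], [4,5], [4,6]
  2-simplices (6): [1,2,3], [1,2,4], [1,4,5], [2,3,6], [3,4,5], [3,4,6]

Hence C_0 ≅ Z^6, C_1 ≅ Z^12, C_2 ≅ Z^6.

∂_1: C_1 → C_0 is given by ∂[p,q] = [q] − [p]. For instance
  ∂[1,5] = [5] − [1].
This gives a 6×12 integer matrix of rank 5; reducing to Smith normal form yields diagonal entries (1,1,1,1,1).

Boundary ∂_2: C_2 → C_1 acts by ∂[p,q,r] = [q,r] − [p,r] + [p,q]. For instance
  ∂[1,4,5] = [4,5] − [1,5] + [1,4],
  ∂[3,4,6] = [4,6] − [3,6] + [3,4].
As a 12×6 matrix over Z this has rank 6, with invariant factors (1,1,1,1,1,1).

Now H_k = ker ∂_k / im ∂_{k+1}, so:

  H_0: rank C_0 − rank ∂_1 = 6 − 5 = 1, and the invariant factors of ∂_1 are all 1, so H_0 ≅ Z.
  H_1: rank ker ∂_1 − rank ∂_2 = (12 − 5) − 6 = 1, and the invariant factors of ∂_2 are all 1, so H_1 ≅ Z.
  H_2: rank ker ∂_2 − rank ∂_3 = (6 − 6) − 0 = 0, and there is no ∂_3, so H_2 ≅ 0.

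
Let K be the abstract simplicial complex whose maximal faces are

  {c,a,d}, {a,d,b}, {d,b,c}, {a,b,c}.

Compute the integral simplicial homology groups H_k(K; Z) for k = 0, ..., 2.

H_0 = Z,  H_1 = 0,  H_2 = Z.

Fix the vertex order a < b < c < d and write every simplex with vertices in increasing order. Then dim K = 2 and the simplices of K are:

  0-simplices (4): a, b, c, d
  1-simplices (6): ab, ac, ad, bc, bd, cd
  2-simplices (4): abc, abd, acd, bcd

Hence C_0 ≅ Z^4, C_1 ≅ Z^6, C_2 ≅ Z^4.

The boundary map ∂_1: C_1 → C_0 is given by ∂[p,q] = [q] − [p]. For instance
  ∂ad = d − a.
The resulting 4×6 matrix has rank 3, and its Smith normal form has invariant factors (1,1,1).

Boundary ∂_2: C_2 → C_1 acts by ∂[p,q,r] = [q,r] − [p,r] + [p,q]. For instance
  ∂abd = bd − ad + ab,
  ∂bcd = cd − bd + bc.
This gives a 6×4 integer matrix of rank 3; reducing to Smith normal form yields diagonal entries (1,1,1).

Computing H_k = (kernel of ∂_k) / (image of ∂_{k+1}):

  H_0: rank C_0 − rank ∂_1 = 4 − 3 = 1, and the invariant factors of ∂_1 are all 1, so H_0 = Z.
  H_1: rank ker ∂_1 − rank ∂_2 = (6 − 3) − 3 = 0, and the invariant factors of ∂_2 are all 1, so H_1 = 0.
  H_2: rank ker ∂_2 − rank ∂_3 = (4 − 3) − 0 = 1, and there is no ∂_3, so H_2 = Z.

As a check, the Euler characteristic is 4 − 6 + 4 = 2, which agrees with 1 − 0 + 1 = 2.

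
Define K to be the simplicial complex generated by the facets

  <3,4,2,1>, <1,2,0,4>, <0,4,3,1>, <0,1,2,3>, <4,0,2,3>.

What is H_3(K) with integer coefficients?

Fix the vertex order 0 < 1 < 2 < 3 < 4 and write every simplex with vertices in increasing order. Then dim K = 3 and the simplices of K are:

  0-simplices (5): [0], [1], [2], [3], [4]
  1-simplices (10): [0,1], [0,2], [0,3], [0,4], [1,2], [1,3], [1,4], [2,3], [2,4], [3,4]
  2-simplices (10): [0,1,2], [0,1,3], [0,1,4], [0,2,3], [0,2,4], [0,3,4], [1,2,3], [1,2,4], [1,3,4], [2,3,4]
  3-simplices (5): [0,1,2,3], [0,1,2,4], [0,1,3,4], [0,2,3,4], [1,2,3,4]

so the chain groups are C_0 ≅ Z^5, C_1 ≅ Z^10, C_2 ≅ Z^10, C_3 ≅ Z^5.

The boundary map ∂_1: C_1 → C_0 is given by ∂[p,q] = [q] − [p].
The resulting 5×10 matrix has rank 4, and its Smith normal form has invariant factors (1,1,1,1).

The boundary map ∂_2: C_2 → C_1 maps a triangle to the signed sum of its edges. For instance
  ∂[0,2,3] = [2,3] − [0,3] + [0,2],
  ∂[0,2,4] = [2,4] − [0,4] + [0,2].
This gives a 10×10 integer matrix of rank 6; reducing to Smith normal form yields diagonal entries (1,1,1,1,1,1).

Boundary ∂_3: C_3 → C_2 sends each 3-simplex σ to the alternating sum Σ_i (−1)^i (σ with its i-th vertex removed). For instance
  ∂[0,1,2,3] = [1,2,3] − [0,2,3] + [0,1,3] − [0,1,2],
  ∂[1,2,3,4] = [2,3,4] − [1,3,4] + [1,2,4] − [1,2,3].
As a 10×5 matrix over Z this has rank 4, with invariant factors (1,1,1,1).

Now H_k = ker ∂_k / im ∂_{k+1}, so:

  H_3: rank ker ∂_3 − rank ∂_4 = (5 − 4) − 0 = 1, and there is no ∂_4, so H_3 ≅ Z.

H_3 ≅ Z.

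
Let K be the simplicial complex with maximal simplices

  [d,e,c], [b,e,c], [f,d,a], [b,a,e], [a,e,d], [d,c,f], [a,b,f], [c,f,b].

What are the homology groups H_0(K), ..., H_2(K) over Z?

H_0 = Z,  H_1 = 0,  H_2 = Z.

Fix the vertex order a < b < c < d < e < f and write every simplex with vertices in increasing order. Then dim K = 2 and the simplices of K are:

  0-simplices (6): a, b, c, d, e, f
  1-simplices (12): ab, ad, ae, af, bc, be, bf, cd, ce, cf, de, df
  2-simplices (8): abe, abf, ade, adf, bce, bcf, cde, cdf

giving chain groups C_0 ≅ Z^6, C_1 ≅ Z^12, C_2 ≅ Z^8.

Boundary ∂_1: C_1 → C_0 maps an edge to its endpoints' difference, ∂[p,q] = q − p. For instance
  ∂cd = d − c.
This gives a 6×12 integer matrix of rank 5; reducing to Smith normal form yields diagonal entries (1,1,1,1,1).

The boundary map ∂_2: C_2 → C_1 maps a triangle to the signed sum of its edges. For instance
  ∂bce = ce − be + bc,
  ∂bcf = cf − bf + bc.
The 12×8 boundary matrix has rank 7 and Smith normal form diag(1,1,1,1,1,1,1).

Now H_k = ker ∂_k / im ∂_{k+1}, so:

  H_0: rank C_0 − rank ∂_1 = 6 − 5 = 1, and the invariant factors of ∂_1 are all 1, so H_0 = Z.
  H_1: rank ker ∂_1 − rank ∂_2 = (12 − 5) − 7 = 0, and the invariant factors of ∂_2 are all 1, so H_1 = 0.
  H_2: rank ker ∂_2 − rank ∂_3 = (8 − 7) − 0 = 1, and there is no ∂_3, so H_2 = Z.

(K is a triangulation of the 2-sphere S^2.)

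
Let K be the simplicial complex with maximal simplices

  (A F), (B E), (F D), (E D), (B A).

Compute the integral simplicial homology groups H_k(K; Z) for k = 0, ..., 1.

Order the vertices as A < B < D < E < F. Listing each simplex with vertices in this order, K has dimension 1 with simplices:

  0-simplices (5): A, B, D, E, F
  1-simplices (5): AB, AF, BE, DE, DF

giving chain groups C_0 ≅ Z^5, C_1 ≅ Z^5.

Boundary ∂_1: C_1 → C_0 is given by ∂[p,q] = [q] − [p].
The 5×5 boundary matrix has rank 4 and Smith normal form diag(1,1,1,1).

Computing H_k = (kernel of ∂_k) / (image of ∂_{k+1}):

  H_0: rank C_0 − rank ∂_1 = 5 − 4 = 1, and the invariant factors of ∂_1 are all 1, so H_0 ≅ Z.
  H_1: rank ker ∂_1 − rank ∂_2 = (5 − 4) − 0 = 1, and there is no ∂_2, so H_1 ≅ Z.

(K is a triangulation of the circle S^1.)

H_0 ≅ Z,  H_1 ≅ Z.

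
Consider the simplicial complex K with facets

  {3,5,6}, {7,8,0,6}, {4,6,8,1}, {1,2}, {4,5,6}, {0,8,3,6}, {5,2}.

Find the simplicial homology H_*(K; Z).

H_0 ≅ Z,  H_1 ≅ Z,  H_2 = 0,  H_3 = 0.

Take the total order 0 < 1 < 2 < 3 < 4 < 5 < 6 < 7 < 8 on the vertex set. Then K (dimension 3) consists of the simplices:

  0-simplices (9): [0], [1], [2], [3], [4], [5], [6], [7], [8]
  1-simplices (19): [0,3], [0,6], [0,7], [0,8], [1,2], [1,4], [1,6], [1,8], [2,5], [3,5], [3,6], [3,8], [4,5], [4,6], [4,8], [5,6], [6,7], [6,8], [7,8]
  2-simplices (13): [0,3,6], [0,3,8], [0,6,7], [0,6,8], [0,7,8], [1,4,6], [1,4,8], [1,6,8], [3,5,6], [3,6,8], [4,5,6], [4,6,8], [6,7,8]
  3-simplices (3): [0,3,6,8], [0,6,7,8], [1,4,6,8]

giving chain groups C_0 ≅ Z^9, C_1 ≅ Z^19, C_2 ≅ Z^13, C_3 ≅ Z^3.

Boundary ∂_1: C_1 → C_0 sends each edge [p,q] (with p < q) to q − p. For instance
  ∂[3,5] = [5] − [3].
The 9×19 boundary matrix has rank 8 and Smith normal form diag(1,1,1,1,1,1,1,1).

∂_2: C_2 → C_1 sends each 2-simplex [p,q,r] to [q,r] − [p,r] + [p,q]. For instance
  ∂[3,6,8] = [6,8] − [3,8] + [3,6],
  ∂[3,5,6] = [5,6] − [3,6] + [3,5].
The 19×13 boundary matrix has rank 10 and Smith normal form diag(1,1,1,1,1,1,1,1,1,1).

The boundary map ∂_3: C_3 → C_2 sends each 3-simplex σ to the alternating sum Σ_i (−1)^i (σ with its i-th vertex removed). For instance
  ∂[1,4,6,8] = [4,6,8] − [1,6,8] + [1,4,8] − [1,4,6],
  ∂[0,3,6,8] = [3,6,8] − [0,6,8] + [0,3,8] − [0,3,6].
The resulting 13×3 matrix has rank 3, and its Smith normal form has invariant factors (1,1,1).

Now H_k = ker ∂_k / im ∂_{k+1}, so:

  H_0: rank C_0 − rank ∂_1 = 9 − 8 = 1, and the invariant factors of ∂_1 are all 1, so H_0 ≅ Z.
  H_1: rank ker ∂_1 − rank ∂_2 = (19 − 8) − 10 = 1, and the invariant factors of ∂_2 are all 1, so H_1 ≅ Z.
  H_2: rank ker ∂_2 − rank ∂_3 = (13 − 10) − 3 = 0, and the invariant factors of ∂_3 are all 1, so H_2 ≅ 0.
  H_3: rank ker ∂_3 − rank ∂_4 = (3 − 3) − 0 = 0, and there is no ∂_4, so H_3 ≅ 0.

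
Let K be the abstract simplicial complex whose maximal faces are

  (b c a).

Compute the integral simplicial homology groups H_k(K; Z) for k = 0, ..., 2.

H_0 ≅ Z,  H_1 = 0,  H_2 = 0.

We work with the vertex ordering a < b < c. The simplices of K, each written with vertices in increasing order, are:

  0-simplices (3): a, b, c
  1-simplices (3): ab, ac, bc
  2-simplices (1): abc

so the chain groups are C_0 ≅ Z^3, C_1 ≅ Z^3, C_2 ≅ Z^1.

Boundary ∂_1: C_1 → C_0 is given by ∂[p,q] = [q] − [p]. For instance
  ∂ac = c − a.
This gives a 3×3 integer matrix of rank 2; reducing to Smith normal form yields diagonal entries (1,1).

The boundary map ∂_2: C_2 → C_1 maps a triangle to the signed sum of its edges. For instance
  ∂abc = bc − ac + ab.
The 3×1 boundary matrix has rank 1 and Smith normal form diag(1).

From H_k ≅ ker(∂_k) / im(∂_{k+1}) we obtain:

  H_0: rank C_0 − rank ∂_1 = 3 − 2 = 1, and the invariant factors of ∂_1 are all 1, so H_0 = Z.
  H_1: rank ker ∂_1 − rank ∂_2 = (3 − 2) − 1 = 0, and the invariant factors of ∂_2 are all 1, so H_1 = 0.
  H_2: rank ker ∂_2 − rank ∂_3 = (1 − 1) − 0 = 0, and there is no ∂_3, so H_2 = 0.

As a check, the Euler characteristic is 3 − 3 + 1 = 1, which agrees with 1 − 0 + 0 = 1.
(K is a triangulation of the 2-simplex.)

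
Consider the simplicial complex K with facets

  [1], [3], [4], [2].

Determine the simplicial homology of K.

H_0 = Z^4.

Take the total order 1 < 2 < 3 < 4 on the vertex set. Then K (dimension 0) consists of the simplices:

  0-simplices (4): [1], [2], [3], [4]

Hence C_0 ≅ Z^4.

Now H_k = ker ∂_k / im ∂_{k+1}, so:

  H_0: rank C_0 − rank ∂_1 = 4 − 0 = 4, and there is no ∂_1, so H_0 = Z^4.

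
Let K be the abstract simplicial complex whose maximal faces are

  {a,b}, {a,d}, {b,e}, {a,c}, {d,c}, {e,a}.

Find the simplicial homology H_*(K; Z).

H_0 = Z,  H_1 = Z^2.

Fix the vertex order a < b < c < d < e and write every simplex with vertices in increasing order. Then dim K = 1 and the simplices of K are:

  0-simplices (5): a, b, c, d, e
  1-simplices (6): ab, ac, ad, ae, be, cd

Hence C_0 ≅ Z^5, C_1 ≅ Z^6.

∂_1: C_1 → C_0 sends each edge [p,q] (with p < q) to q − p. For instance
  ∂ab = b − a.
As a 5×6 matrix over Z this has rank 4, with invariant factors (1,1,1,1).

Now H_k = ker ∂_k / im ∂_{k+1}, so:

  H_0: rank C_0 − rank ∂_1 = 5 − 4 = 1, and the invariant factors of ∂_1 are all 1, so H_0 = Z.
  H_1: rank ker ∂_1 − rank ∂_2 = (6 − 4) − 0 = 2, and there is no ∂_2, so H_1 = Z^2.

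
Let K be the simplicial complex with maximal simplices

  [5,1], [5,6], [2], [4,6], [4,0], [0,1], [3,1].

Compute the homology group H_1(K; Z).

Take the total order 0 < 1 < 2 < 3 < 4 < 5 < 6 on the vertex set. Then K (dimension 1) consists of the simplices:

  0-simplices (7): [0], [1], [2], [3], [4], [5], [6]
  1-simplices (6): [0,1], [0,4], [1,3], [1,5], [4,6], [5,6]

Hence C_0 ≅ Z^7, C_1 ≅ Z^6.

∂_1: C_1 → C_0 maps an edge to its endpoints' difference, ∂[p,q] = q − p. For instance
  ∂[1,3] = [3] − [1].
As a 7×6 matrix over Z this has rank 5, with invariant factors (1,1,1,1,1).

From H_k ≅ ker(∂_k) / im(∂_{k+1}) we obtain:

  H_1: rank ker ∂_1 − rank ∂_2 = (6 − 5) − 0 = 1, and there is no ∂_2, so H_1 ≅ Z.

H_1 = Z.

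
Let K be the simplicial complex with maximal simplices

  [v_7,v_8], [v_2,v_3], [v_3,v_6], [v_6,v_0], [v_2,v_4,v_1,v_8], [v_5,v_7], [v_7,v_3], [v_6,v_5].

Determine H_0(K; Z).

Take the total order v_0 < v_1 < v_2 < v_3 < v_4 < v_5 < v_6 < v_7 < v_8 on the vertex set. Then K (dimension 3) consists of the simplices:

  0-simplices (9): [v_0], [v_1], [v_2], [v_3], [v_4], [v_5], [v_6], [v_7], [v_8]
  1-simplices (13): [v_0,v_6], [v_1,v_2], [v_1,v_4], [v_1,v_8], [v_2,v_3], [v_2,v_4], [v_2,v_8], [v_3,v_6], [v_3,v_7], [v_4,v_8], [v_5,v_6], [v_5,v_7], [v_7,v_8]
  2-simplices (4): [v_1,v_2,v_4], [v_1,v_2,v_8], [v_1,v_4,v_8], [v_2,v_4,v_8]
  3-simplices (1): [v_1,v_2,v_4,v_8]

Hence C_0 ≅ Z^9, C_1 ≅ Z^13, C_2 ≅ Z^4, C_3 ≅ Z^1.

The boundary map ∂_1: C_1 → C_0 is given by ∂[p,q] = [q] − [p].
The resulting 9×13 matrix has rank 8, and its Smith normal form has invariant factors (1,1,1,1,1,1,1,1).

The boundary map ∂_2: C_2 → C_1 sends each 2-simplex [p,q,r] to [q,r] − [p,r] + [p,q]. For instance
  ∂[v_1,v_4,v_8] = [v_4,v_8] − [v_1,v_8] + [v_1,v_4],
  ∂[v_1,v_2,v_8] = [v_2,v_8] − [v_1,v_8] + [v_1,v_2].
The 13×4 boundary matrix has rank 3 and Smith normal form diag(1,1,1).

∂_3: C_3 → C_2 sends each 3-simplex σ to the alternating sum Σ_i (−1)^i (σ with its i-th vertex removed). For instance
  ∂[v_1,v_2,v_4,v_8] = [v_2,v_4,v_8] − [v_1,v_4,v_8] + [v_1,v_2,v_8] − [v_1,v_2,v_4].
As a 4×1 matrix over Z this has rank 1, with invariant factors (1).

From H_k ≅ ker(∂_k) / im(∂_{k+1}) we obtain:

  H_0: rank C_0 − rank ∂_1 = 9 − 8 = 1, and the invariant factors of ∂_1 are all 1, so H_0 = Z.

H_0 = Z.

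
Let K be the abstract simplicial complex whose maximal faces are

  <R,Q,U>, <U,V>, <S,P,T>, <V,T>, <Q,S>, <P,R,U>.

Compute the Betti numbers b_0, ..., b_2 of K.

Take the total order P < Q < R < S < T < U < V on the vertex set. Then K (dimension 2) consists of the simplices:

  0-simplices (7): P, Q, R, S, T, U, V
  1-simplices (11): PR, PS, PT, PU, QR, QS, QU, RU, ST, TV, UV
  2-simplices (3): PRU, PST, QRU

giving chain groups C_0 ≅ Z^7, C_1 ≅ Z^11, C_2 ≅ Z^3.

Boundary ∂_1: C_1 → C_0 is given by ∂[p,q] = [q] − [p]. For instance
  ∂QR = R − Q.
The resulting 7×11 matrix has rank 6, and its Smith normal form has invariant factors (1,1,1,1,1,1).

∂_2: C_2 → C_1 acts by ∂[p,q,r] = [q,r] − [p,r] + [p,q]. For instance
  ∂PRU = RU − PU + PR,
  ∂QRU = RU − QU + QR.
The resulting 11×3 matrix has rank 3, and its Smith normal form has invariant factors (1,1,1).

Reading off H_k = ker ∂_k / im ∂_{k+1}:

  H_0: rank C_0 − rank ∂_1 = 7 − 6 = 1, and the invariant factors of ∂_1 are all 1, so H_0 ≅ Z.
  H_1: rank ker ∂_1 − rank ∂_2 = (11 − 6) − 3 = 2, and the invariant factors of ∂_2 are all 1, so H_1 ≅ Z^2.
  H_2: rank ker ∂_2 − rank ∂_3 = (3 − 3) − 0 = 0, and there is no ∂_3, so H_2 ≅ 0.

As a check, the Euler characteristic is 7 − 11 + 3 = -1, which agrees with 1 − 2 + 0 = -1.

Hence the Betti numbers are b_0 = 1, b_1 = 2, b_2 = 0.

b_0 = 1, b_1 = 2, b_2 = 0.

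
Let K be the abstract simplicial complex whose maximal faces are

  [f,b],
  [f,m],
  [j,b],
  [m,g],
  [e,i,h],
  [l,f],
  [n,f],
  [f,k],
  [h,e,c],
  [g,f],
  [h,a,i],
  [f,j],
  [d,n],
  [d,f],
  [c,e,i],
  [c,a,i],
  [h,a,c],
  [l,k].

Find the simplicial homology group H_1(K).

H_1 ≅ Z^4.

K has 14 vertices, 21 edges, 6 triangles.
rank ∂_1 = 12, rank ∂_2 = 5 ⇒ b_1 = 21 − 12 − 5 = 4; all invariant factors of ∂_2 are 1 so no torsion. So H_1 = Z^4.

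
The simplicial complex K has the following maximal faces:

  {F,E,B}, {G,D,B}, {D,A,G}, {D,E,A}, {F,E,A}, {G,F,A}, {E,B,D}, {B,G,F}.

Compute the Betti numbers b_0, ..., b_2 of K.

b_0 = 1, b_1 = 0, b_2 = 1.

K has 6 vertices, 12 edges, 8 triangles.
rank ∂_0 = 0, rank ∂_1 = 5 ⇒ b_0 = 6 − 0 − 5 = 1; all invariant factors of ∂_1 are 1 so no torsion. So H_0 ≅ Z.
rank ∂_1 = 5, rank ∂_2 = 7 ⇒ b_1 = 12 − 5 − 7 = 0; all invariant factors of ∂_2 are 1 so no torsion. So H_1 ≅ 0.
rank ∂_2 = 7, rank ∂_3 = 0 ⇒ b_2 = 8 − 7 − 0 = 1. So H_2 ≅ Z.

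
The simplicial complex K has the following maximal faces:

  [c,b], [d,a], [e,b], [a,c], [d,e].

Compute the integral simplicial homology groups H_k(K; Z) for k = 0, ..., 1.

Take the total order a < b < c < d < e on the vertex set. Then K (dimension 1) consists of the simplices:

  0-simplices (5): a, b, c, d, e
  1-simplices (5): ac, ad, bc, be, de

so the chain groups are C_0 ≅ Z^5, C_1 ≅ Z^5.

∂_1: C_1 → C_0 sends each edge [p,q] (with p < q) to q − p. For instance
  ∂de = e − d.
This gives a 5×5 integer matrix of rank 4; reducing to Smith normal form yields diagonal entries (1,1,1,1).

From H_k ≅ ker(∂_k) / im(∂_{k+1}) we obtain:

  H_0: rank C_0 − rank ∂_1 = 5 − 4 = 1, and the invariant factors of ∂_1 are all 1, so H_0 = Z.
  H_1: rank ker ∂_1 − rank ∂_2 = (5 − 4) − 0 = 1, and there is no ∂_2, so H_1 = Z.

As a check, the Euler characteristic is 5 − 5 = 0, which agrees with 1 − 1 = 0.

H_0 ≅ Z,  H_1 ≅ Z.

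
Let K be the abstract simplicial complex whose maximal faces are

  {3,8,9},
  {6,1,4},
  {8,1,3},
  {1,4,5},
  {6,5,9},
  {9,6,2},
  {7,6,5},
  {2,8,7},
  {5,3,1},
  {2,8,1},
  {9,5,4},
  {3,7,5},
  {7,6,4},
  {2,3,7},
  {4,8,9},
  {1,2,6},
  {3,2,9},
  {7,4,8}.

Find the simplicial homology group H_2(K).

Order the vertices as 1 < 2 < 3 < 4 < 5 < 6 < 7 < 8 < 9. Listing each simplex with vertices in this order, K has dimension 2 with simplices:

  0-simplices (9): [1], [2], [3], [4], [5], [6], [7], [8], [9]
  1-simplices (27): (27 of them)
  2-simplices (18): [1,2,6], [1,2,8], [1,3,5], [1,3,8], [1,4,5], [1,4,6], [2,3,7], [2,3,9], [2,6,9], [2,7,8], [3,5,7], [3,8,9], [4,5,9], [4,6,7], [4,7,8], [4,8,9], [5,6,7], [5,6,9]

Hence C_0 ≅ Z^9, C_1 ≅ Z^27, C_2 ≅ Z^18.

Boundary ∂_1: C_1 → C_0 sends each edge [p,q] (with p < q) to q − p. For instance
  ∂[3,7] = [7] − [3].
This gives a 9×27 integer matrix of rank 8; reducing to Smith normal form yields diagonal entries (1,1,1,1,1,1,1,1).

∂_2: C_2 → C_1 maps a triangle to the signed sum of its edges. For instance
  ∂[3,8,9] = [8,9] − [3,9] + [3,8],
  ∂[3,5,7] = [5,7] − [3,7] + [3,5].
The resulting 27×18 matrix has rank 18, and its Smith normal form has invariant factors (1,1,1,1,1,1,1,1,1,1,1,1,1,1,1,1,1,2).

From H_k ≅ ker(∂_k) / im(∂_{k+1}) we obtain:

  H_2: rank ker ∂_2 − rank ∂_3 = (18 − 18) − 0 = 0, and there is no ∂_3, so H_2 ≅ 0.

H_2 ≅ 0.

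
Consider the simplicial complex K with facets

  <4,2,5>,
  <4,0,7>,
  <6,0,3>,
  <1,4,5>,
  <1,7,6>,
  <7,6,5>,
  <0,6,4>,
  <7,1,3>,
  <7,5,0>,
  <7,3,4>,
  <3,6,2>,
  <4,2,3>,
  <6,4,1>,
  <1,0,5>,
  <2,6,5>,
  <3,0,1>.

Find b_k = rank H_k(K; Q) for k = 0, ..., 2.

b_0 = 1, b_1 = 2, b_2 = 1.

Order the vertices as 0 < 1 < 2 < 3 < 4 < 5 < 6 < 7. Listing each simplex with vertices in this order, K has dimension 2 with simplices:

  0-simplices (8): [0], [1], [2], [3], [4], [5], [6], [7]
  1-simplices (24): (24 of them)
  2-simplices (16): [0,1,3], [0,1,5], [0,3,6], [0,4,6], [0,4,7], [0,5,7], [1,3,7], [1,4,5], [1,4,6], [1,6,7], [2,3,4], [2,3,6], [2,4,5], [2,5,6], [3,4,7], [5,6,7]

Hence C_0 ≅ Z^8, C_1 ≅ Z^24, C_2 ≅ Z^16.

∂_1: C_1 → C_0 is given by ∂[p,q] = [q] − [p]. For instance
  ∂[1,3] = [3] − [1].
This gives a 8×24 integer matrix of rank 7; reducing to Smith normal form yields diagonal entries (1,1,1,1,1,1,1).

Boundary ∂_2: C_2 → C_1 sends each 2-simplex [p,q,r] to [q,r] − [p,r] + [p,q]. For instance
  ∂[1,4,6] = [4,6] − [1,6] + [1,4],
  ∂[0,1,3] = [1,3] − [0,3] + [0,1].
The 24×16 boundary matrix has rank 15 and Smith normal form diag(1,1,1,1,1,1,1,1,1,1,1,1,1,1,1).

Now H_k = ker ∂_k / im ∂_{k+1}, so:

  H_0: rank C_0 − rank ∂_1 = 8 − 7 = 1, and the invariant factors of ∂_1 are all 1, so H_0 ≅ Z.
  H_1: rank ker ∂_1 − rank ∂_2 = (24 − 7) − 15 = 2, and the invariant factors of ∂_2 are all 1, so H_1 ≅ Z^2.
  H_2: rank ker ∂_2 − rank ∂_3 = (16 − 15) − 0 = 1, and there is no ∂_3, so H_2 ≅ Z.

As a check, the Euler characteristic is 8 − 24 + 16 = 0, which agrees with 1 − 2 + 1 = 0.

Hence the Betti numbers are b_0 = 1, b_1 = 2, b_2 = 1.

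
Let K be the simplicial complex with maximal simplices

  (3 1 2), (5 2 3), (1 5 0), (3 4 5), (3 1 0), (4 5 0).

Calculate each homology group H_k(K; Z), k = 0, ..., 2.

H_0 = Z,  H_1 = Z,  H_2 = 0.

Order the vertices as 0 < 1 < 2 < 3 < 4 < 5. Listing each simplex with vertices in this order, K has dimension 2 with simplices:

  0-simplices (6): [0], [1], [2], [3], [4], [5]
  1-simplices (12): [0,1], [0,3], [0,4], [0,5], [1,2], [1,3], [1,5], [2,3], [2,5], [3,4], [3,5], [4,5]
  2-simplices (6): [0,1,3], [0,1,5], [0,4,5], [1,2,3], [2,3,5], [3,4,5]

Hence C_0 ≅ Z^6, C_1 ≅ Z^12, C_2 ≅ Z^6.

Boundary ∂_1: C_1 → C_0 sends each edge [p,q] (with p < q) to q − p.
The 6×12 boundary matrix has rank 5 and Smith normal form diag(1,1,1,1,1).

The boundary map ∂_2: C_2 → C_1 maps a triangle to the signed sum of its edges. For instance
  ∂[1,2,3] = [2,3] − [1,3] + [1,2],
  ∂[0,1,5] = [1,5] − [0,5] + [0,1].
As a 12×6 matrix over Z this has rank 6, with invariant factors (1,1,1,1,1,1).

Now H_k = ker ∂_k / im ∂_{k+1}, so:

  H_0: rank C_0 − rank ∂_1 = 6 − 5 = 1, and the invariant factors of ∂_1 are all 1, so H_0 ≅ Z.
  H_1: rank ker ∂_1 − rank ∂_2 = (12 − 5) − 6 = 1, and the invariant factors of ∂_2 are all 1, so H_1 ≅ Z.
  H_2: rank ker ∂_2 − rank ∂_3 = (6 − 6) − 0 = 0, and there is no ∂_3, so H_2 ≅ 0.

(K is a triangulation of the cylinder S^1 x I.)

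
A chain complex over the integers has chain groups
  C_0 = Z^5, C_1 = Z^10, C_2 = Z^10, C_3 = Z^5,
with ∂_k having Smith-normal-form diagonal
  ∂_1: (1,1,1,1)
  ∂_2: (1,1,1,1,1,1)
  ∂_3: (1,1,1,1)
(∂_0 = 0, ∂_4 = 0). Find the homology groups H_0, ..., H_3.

H_0: b_0 = 5 − 0 − 4 = 1; torsion from ∂_1 factors > 1: none. So H_0 ≅ Z.
H_1: b_1 = 10 − 4 − 6 = 0; torsion from ∂_2 factors > 1: none. So H_1 ≅ 0.
H_2: b_2 = 10 − 6 − 4 = 0; torsion from ∂_3 factors > 1: none. So H_2 ≅ 0.
H_3: b_3 = 5 − 4 − 0 = 1; torsion from ∂_4 factors > 1: none. So H_3 ≅ Z.

H_0 ≅ Z,  H_1 = 0,  H_2 = 0,  H_3 ≅ Z.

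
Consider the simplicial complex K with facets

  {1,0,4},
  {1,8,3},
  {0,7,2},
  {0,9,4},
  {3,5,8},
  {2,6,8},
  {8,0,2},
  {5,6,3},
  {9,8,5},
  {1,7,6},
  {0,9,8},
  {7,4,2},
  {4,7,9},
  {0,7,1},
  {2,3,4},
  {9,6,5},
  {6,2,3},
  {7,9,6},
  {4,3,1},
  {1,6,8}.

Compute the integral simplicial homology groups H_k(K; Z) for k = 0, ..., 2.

K has 10 vertices, 30 edges, 20 triangles.
rank ∂_0 = 0, rank ∂_1 = 9 ⇒ b_0 = 10 − 0 − 9 = 1; all invariant factors of ∂_1 are 1 so no torsion. So H_0 = Z.
rank ∂_1 = 9, rank ∂_2 = 20 ⇒ b_1 = 30 − 9 − 20 = 1; ∂_2 has invariant factor(s) [2] giving torsion. So H_1 = Z × Z/2.
rank ∂_2 = 20, rank ∂_3 = 0 ⇒ b_2 = 20 − 20 − 0 = 0. So H_2 = 0.

H_0 = Z,  H_1 = Z × Z/2,  H_2 = 0.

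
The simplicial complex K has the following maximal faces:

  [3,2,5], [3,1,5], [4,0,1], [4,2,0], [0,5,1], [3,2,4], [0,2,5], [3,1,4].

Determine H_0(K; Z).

H_0 ≅ Z.

We work with the vertex ordering 0 < 1 < 2 < 3 < 4 < 5. The simplices of K, each written with vertices in increasing order, are:

  0-simplices (6): [0], [1], [2], [3], [4], [5]
  1-simplices (12): [0,1], [0,2], [0,4], [0,5], [1,3], [1,4], [1,5], [2,3], [2,4], [2,5], [3,4], [3,5]
  2-simplices (8): [0,1,4], [0,1,5], [0,2,4], [0,2,5], [1,3,4], [1,3,5], [2,3,4], [2,3,5]

Hence C_0 ≅ Z^6, C_1 ≅ Z^12, C_2 ≅ Z^8.

The boundary map ∂_1: C_1 → C_0 maps an edge to its endpoints' difference, ∂[p,q] = q − p. For instance
  ∂[2,4] = [4] − [2].
This gives a 6×12 integer matrix of rank 5; reducing to Smith normal form yields diagonal entries (1,1,1,1,1).

Boundary ∂_2: C_2 → C_1 sends each 2-simplex [p,q,r] to [q,r] − [p,r] + [p,q]. For instance
  ∂[0,2,4] = [2,4] − [0,4] + [0,2],
  ∂[1,3,5] = [3,5] − [1,5] + [1,3].
As a 12×8 matrix over Z this has rank 7, with invariant factors (1,1,1,1,1,1,1).

Now H_k = ker ∂_k / im ∂_{k+1}, so:

  H_0: rank C_0 − rank ∂_1 = 6 − 5 = 1, and the invariant factors of ∂_1 are all 1, so H_0 = Z.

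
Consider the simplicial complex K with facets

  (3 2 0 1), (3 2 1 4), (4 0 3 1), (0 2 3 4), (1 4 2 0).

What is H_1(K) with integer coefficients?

Order the vertices as 0 < 1 < 2 < 3 < 4. Listing each simplex with vertices in this order, K has dimension 3 with simplices:

  0-simplices (5): [0], [1], [2], [3], [4]
  1-simplices (10): [0,1], [0,2], [0,3], [0,4], [1,2], [1,3], [1,4], [2,3], [2,4], [3,4]
  2-simplices (10): [0,1,2], [0,1,3], [0,1,4], [0,2,3], [0,2,4], [0,3,4], [1,2,3], [1,2,4], [1,3,4], [2,3,4]
  3-simplices (5): [0,1,2,3], [0,1,2,4], [0,1,3,4], [0,2,3,4], [1,2,3,4]

so the chain groups are C_0 ≅ Z^5, C_1 ≅ Z^10, C_2 ≅ Z^10, C_3 ≅ Z^5.

∂_1: C_1 → C_0 sends each edge [p,q] (with p < q) to q − p. For instance
  ∂[0,3] = [3] − [0].
This gives a 5×10 integer matrix of rank 4; reducing to Smith normal form yields diagonal entries (1,1,1,1).

The boundary map ∂_2: C_2 → C_1 acts by ∂[p,q,r] = [q,r] − [p,r] + [p,q]. For instance
  ∂[0,1,4] = [1,4] − [0,4] + [0,1],
  ∂[0,2,3] = [2,3] − [0,3] + [0,2].
The 10×10 boundary matrix has rank 6 and Smith normal form diag(1,1,1,1,1,1).

∂_3: C_3 → C_2 sends each 3-simplex σ to the alternating sum Σ_i (−1)^i (σ with its i-th vertex removed). For instance
  ∂[0,1,2,3] = [1,2,3] − [0,2,3] + [0,1,3] − [0,1,2],
  ∂[0,2,3,4] = [2,3,4] − [0,3,4] + [0,2,4] − [0,2,3].
The resulting 10×5 matrix has rank 4, and its Smith normal form has invariant factors (1,1,1,1).

Now H_k = ker ∂_k / im ∂_{k+1}, so:

  H_1: rank ker ∂_1 − rank ∂_2 = (10 − 4) − 6 = 0, and the invariant factors of ∂_2 are all 1, so H_1 = 0.

(K is a triangulation of the 3-sphere S^3.)

H_1 = 0.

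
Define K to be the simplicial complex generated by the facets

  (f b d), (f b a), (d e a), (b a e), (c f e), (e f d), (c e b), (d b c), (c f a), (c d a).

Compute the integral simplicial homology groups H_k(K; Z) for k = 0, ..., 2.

H_0 ≅ Z,  H_1 ≅ Z/2,  H_2 = 0.

Order the vertices as a < b < c < d < e < f. Listing each simplex with vertices in this order, K has dimension 2 with simplices:

  0-simplices (6): a, b, c, d, e, f
  1-simplices (15): ab, ac, ad, ae, af, bc, bd, be, bf, cd, ce, cf, de, df, ef
  2-simplices (10): abe, abf, acd, acf, ade, bcd, bce, bdf, cef, def

giving chain groups C_0 ≅ Z^6, C_1 ≅ Z^15, C_2 ≅ Z^10.

Boundary ∂_1: C_1 → C_0 is given by ∂[p,q] = [q] − [p]. For instance
  ∂bc = c − b.
The resulting 6×15 matrix has rank 5, and its Smith normal form has invariant factors (1,1,1,1,1).

The boundary map ∂_2: C_2 → C_1 maps a triangle to the signed sum of its edges. For instance
  ∂cef = ef − cf + ce,
  ∂acd = cd − ad + ac.
As a 15×10 matrix over Z this has rank 10, with invariant factors (1,1,1,1,1,1,1,1,1,2).

Now H_k = ker ∂_k / im ∂_{k+1}, so:

  H_0: rank C_0 − rank ∂_1 = 6 − 5 = 1, and the invariant factors of ∂_1 are all 1, so H_0 ≅ Z.
  H_1: rank ker ∂_1 − rank ∂_2 = (15 − 5) − 10 = 0, and ∂_2 has invariant factor 2 > 1, so H_1 ≅ Z/2.
  H_2: rank ker ∂_2 − rank ∂_3 = (10 − 10) − 0 = 0, and there is no ∂_3, so H_2 ≅ 0.

(K is a triangulation of the real projective plane RP^2.)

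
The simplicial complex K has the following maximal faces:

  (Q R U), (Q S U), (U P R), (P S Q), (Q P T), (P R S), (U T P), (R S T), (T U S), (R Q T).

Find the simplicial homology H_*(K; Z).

H_0 = Z,  H_1 = Z/2,  H_2 = 0.

Take the total order P < Q < R < S < T < U on the vertex set. Then K (dimension 2) consists of the simplices:

  0-simplices (6): P, Q, R, S, T, U
  1-simplices (15): PQ, PR, PS, PT, PU, QR, QS, QT, QU, RS, RT, RU, ST, SU, TU
  2-simplices (10): PQS, PQT, PRS, PRU, PTU, QRT, QRU, QSU, RST, STU

Hence C_0 ≅ Z^6, C_1 ≅ Z^15, C_2 ≅ Z^10.

The boundary map ∂_1: C_1 → C_0 maps an edge to its endpoints' difference, ∂[p,q] = q − p.
As a 6×15 matrix over Z this has rank 5, with invariant factors (1,1,1,1,1).

∂_2: C_2 → C_1 sends each 2-simplex [p,q,r] to [q,r] − [p,r] + [p,q]. For instance
  ∂RST = ST − RT + RS,
  ∂QRT = RT − QT + QR.
As a 15×10 matrix over Z this has rank 10, with invariant factors (1,1,1,1,1,1,1,1,1,2).

Reading off H_k = ker ∂_k / im ∂_{k+1}:

  H_0: rank C_0 − rank ∂_1 = 6 − 5 = 1, and the invariant factors of ∂_1 are all 1, so H_0 = Z.
  H_1: rank ker ∂_1 − rank ∂_2 = (15 − 5) − 10 = 0, and ∂_2 has invariant factor 2 > 1, so H_1 = Z/2.
  H_2: rank ker ∂_2 − rank ∂_3 = (10 − 10) − 0 = 0, and there is no ∂_3, so H_2 = 0.

As a check, the Euler characteristic is 6 − 15 + 10 = 1, which agrees with 1 − 0 + 0 = 1.
(K is a triangulation of the real projective plane RP^2.)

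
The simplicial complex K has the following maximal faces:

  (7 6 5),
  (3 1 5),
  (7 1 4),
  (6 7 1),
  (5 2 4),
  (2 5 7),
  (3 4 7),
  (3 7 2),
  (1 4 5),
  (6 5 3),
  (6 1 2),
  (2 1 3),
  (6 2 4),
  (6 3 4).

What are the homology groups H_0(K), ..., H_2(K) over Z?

H_0 ≅ Z,  H_1 ≅ Z^2,  H_2 ≅ Z.

We work with the vertex ordering 1 < 2 < 3 < 4 < 5 < 6 < 7. The simplices of K, each written with vertices in increasing order, are:

  0-simplices (7): [1], [2], [3], [4], [5], [6], [7]
  1-simplices (21): [1,2], [1,3], [1,4], [1,5], [1,6], [1,7], [2,3], [2,4], [2,5], [2,6], [2,7], [3,4], [3,5], [3,6], [3,7], [4,5], [4,6], [4,7], [5,6], [5,7], [6,7]
  2-simplices (14): [1,2,3], [1,2,6], [1,3,5], [1,4,5], [1,4,7], [1,6,7], [2,3,7], [2,4,5], [2,4,6], [2,5,7], [3,4,6], [3,4,7], [3,5,6], [5,6,7]

giving chain groups C_0 ≅ Z^7, C_1 ≅ Z^21, C_2 ≅ Z^14.

∂_1: C_1 → C_0 is given by ∂[p,q] = [q] − [p]. For instance
  ∂[2,3] = [3] − [2].
The 7×21 boundary matrix has rank 6 and Smith normal form diag(1,1,1,1,1,1).

The boundary map ∂_2: C_2 → C_1 sends each 2-simplex [p,q,r] to [q,r] − [p,r] + [p,q]. For instance
  ∂[5,6,7] = [6,7] − [5,7] + [5,6],
  ∂[2,5,7] = [5,7] − [2,7] + [2,5].
As a 21×14 matrix over Z this has rank 13, with invariant factors (1,1,1,1,1,1,1,1,1,1,1,1,1).

Now H_k = ker ∂_k / im ∂_{k+1}, so:

  H_0: rank C_0 − rank ∂_1 = 7 − 6 = 1, and the invariant factors of ∂_1 are all 1, so H_0 = Z.
  H_1: rank ker ∂_1 − rank ∂_2 = (21 − 6) − 13 = 2, and the invariant factors of ∂_2 are all 1, so H_1 = Z^2.
  H_2: rank ker ∂_2 − rank ∂_3 = (14 − 13) − 0 = 1, and there is no ∂_3, so H_2 = Z.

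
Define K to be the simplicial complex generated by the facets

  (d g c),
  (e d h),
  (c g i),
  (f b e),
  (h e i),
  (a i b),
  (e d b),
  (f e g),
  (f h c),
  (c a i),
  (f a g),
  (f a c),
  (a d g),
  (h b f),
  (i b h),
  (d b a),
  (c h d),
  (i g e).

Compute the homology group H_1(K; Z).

H_1 ≅ Z × Z/2.

Take the total order a < b < c < d < e < f < g < h < i on the vertex set. Then K (dimension 2) consists of the simplices:

  0-simplices (9): a, b, c, d, e, f, g, h, i
  1-simplices (27): ab, ac, ad, af, ag, ai, bd, be, bf, bh, bi, cd, cf, cg, ch, ci, de, dg, dh, ef, eg, eh, ei, fg, fh, gi, hi
  2-simplices (18): abd, abi, acf, aci, adg, afg, bde, bef, bfh, bhi, cdg, cdh, cfh, cgi, deh, efg, egi, ehi

giving chain groups C_0 ≅ Z^9, C_1 ≅ Z^27, C_2 ≅ Z^18.

∂_1: C_1 → C_0 is given by ∂[p,q] = [q] − [p]. For instance
  ∂ei = i − e.
As a 9×27 matrix over Z this has rank 8, with invariant factors (1,1,1,1,1,1,1,1).

∂_2: C_2 → C_1 sends each 2-simplex [p,q,r] to [q,r] − [p,r] + [p,q]. For instance
  ∂cdh = dh − ch + cd,
  ∂cdg = dg − cg + cd.
The 27×18 boundary matrix has rank 18 and Smith normal form diag(1,1,1,1,1,1,1,1,1,1,1,1,1,1,1,1,1,2).

Reading off H_k = ker ∂_k / im ∂_{k+1}:

  H_1: rank ker ∂_1 − rank ∂_2 = (27 − 8) − 18 = 1, and ∂_2 has invariant factor 2 > 1, so H_1 = Z × Z/2.

(K is a triangulation of the Klein bottle.)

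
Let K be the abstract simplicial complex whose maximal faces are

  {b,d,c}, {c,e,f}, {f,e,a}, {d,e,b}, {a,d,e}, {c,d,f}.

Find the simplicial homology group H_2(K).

We work with the vertex ordering a < b < c < d < e < f. The simplices of K, each written with vertices in increasing order, are:

  0-simplices (6): a, b, c, d, e, f
  1-simplices (12): ad, ae, af, bc, bd, be, cd, ce, cf, de, df, ef
  2-simplices (6): ade, aef, bcd, bde, cdf, cef

giving chain groups C_0 ≅ Z^6, C_1 ≅ Z^12, C_2 ≅ Z^6.

Boundary ∂_1: C_1 → C_0 maps an edge to its endpoints' difference, ∂[p,q] = q − p. For instance
  ∂bd = d − b.
This gives a 6×12 integer matrix of rank 5; reducing to Smith normal form yields diagonal entries (1,1,1,1,1).

∂_2: C_2 → C_1 maps a triangle to the signed sum of its edges. For instance
  ∂bde = de − be + bd,
  ∂cef = ef − cf + ce.
The resulting 12×6 matrix has rank 6, and its Smith normal form has invariant factors (1,1,1,1,1,1).

Computing H_k = (kernel of ∂_k) / (image of ∂_{k+1}):

  H_2: rank ker ∂_2 − rank ∂_3 = (6 − 6) − 0 = 0, and there is no ∂_3, so H_2 ≅ 0.

H_2 = 0.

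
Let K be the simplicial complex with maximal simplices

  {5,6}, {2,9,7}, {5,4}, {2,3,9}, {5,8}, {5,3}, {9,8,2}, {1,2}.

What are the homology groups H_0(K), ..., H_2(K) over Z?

H_0 = Z,  H_1 = Z,  H_2 = 0.

K has 9 vertices, 12 edges, 3 triangles.
rank ∂_0 = 0, rank ∂_1 = 8 ⇒ b_0 = 9 − 0 − 8 = 1; all invariant factors of ∂_1 are 1 so no torsion. So H_0 = Z.
rank ∂_1 = 8, rank ∂_2 = 3 ⇒ b_1 = 12 − 8 − 3 = 1; all invariant factors of ∂_2 are 1 so no torsion. So H_1 = Z.
rank ∂_2 = 3, rank ∂_3 = 0 ⇒ b_2 = 3 − 3 − 0 = 0. So H_2 = 0.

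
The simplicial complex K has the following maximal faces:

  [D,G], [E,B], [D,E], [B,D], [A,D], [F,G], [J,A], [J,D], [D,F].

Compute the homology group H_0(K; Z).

Take the total order A < B < D < E < F < G < J on the vertex set. Then K (dimension 1) consists of the simplices:

  0-simplices (7): A, B, D, E, F, G, J
  1-simplices (9): AD, AJ, BD, BE, DE, DF, DG, DJ, FG

Hence C_0 ≅ Z^7, C_1 ≅ Z^9.

∂_1: C_1 → C_0 sends each edge [p,q] (with p < q) to q − p.
This gives a 7×9 integer matrix of rank 6; reducing to Smith normal form yields diagonal entries (1,1,1,1,1,1).

Computing H_k = (kernel of ∂_k) / (image of ∂_{k+1}):

  H_0: rank C_0 − rank ∂_1 = 7 − 6 = 1, and the invariant factors of ∂_1 are all 1, so H_0 = Z.

H_0 ≅ Z.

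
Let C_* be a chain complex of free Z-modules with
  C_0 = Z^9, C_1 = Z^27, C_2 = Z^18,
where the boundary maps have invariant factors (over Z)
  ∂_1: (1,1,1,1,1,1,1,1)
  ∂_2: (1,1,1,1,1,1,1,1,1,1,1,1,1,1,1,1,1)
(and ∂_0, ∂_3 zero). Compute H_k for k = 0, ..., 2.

H_0 = Z,  H_1 = Z^2,  H_2 = Z.

H_0: b_0 = 9 − 0 − 8 = 1; torsion from ∂_1 factors > 1: none. So H_0 = Z.
H_1: b_1 = 27 − 8 − 17 = 2; torsion from ∂_2 factors > 1: none. So H_1 = Z^2.
H_2: b_2 = 18 − 17 − 0 = 1; torsion from ∂_3 factors > 1: none. So H_2 = Z.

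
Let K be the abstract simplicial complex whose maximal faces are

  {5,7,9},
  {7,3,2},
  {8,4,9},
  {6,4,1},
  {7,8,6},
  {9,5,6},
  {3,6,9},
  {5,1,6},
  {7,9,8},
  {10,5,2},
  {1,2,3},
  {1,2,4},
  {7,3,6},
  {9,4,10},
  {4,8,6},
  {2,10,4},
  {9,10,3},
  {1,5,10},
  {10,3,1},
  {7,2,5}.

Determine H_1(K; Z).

Fix the vertex order 1 < 2 < 3 < 4 < 5 < 6 < 7 < 8 < 9 < 10 and write every simplex with vertices in increasing order. Then dim K = 2 and the simplices of K are:

  0-simplices (10): [1], [2], [3], [4], [5], [6], [7], [8], [9], [10]
  1-simplices (30): (30 of them)
  2-simplices (20): (20 of them)

Hence C_0 ≅ Z^10, C_1 ≅ Z^30, C_2 ≅ Z^20.

The boundary map ∂_1: C_1 → C_0 maps an edge to its endpoints' difference, ∂[p,q] = q − p.
This gives a 10×30 integer matrix of rank 9; reducing to Smith normal form yields diagonal entries (1,1,1,1,1,1,1,1,1).

∂_2: C_2 → C_1 sends each 2-simplex [p,q,r] to [q,r] − [p,r] + [p,q]. For instance
  ∂[5,6,9] = [6,9] − [5,9] + [5,6],
  ∂[1,5,6] = [5,6] − [1,6] + [1,5].
The 30×20 boundary matrix has rank 20 and Smith normal form diag(1,1,1,1,1,1,1,1,1,1,1,1,1,1,1,1,1,1,1,2).

Computing H_k = (kernel of ∂_k) / (image of ∂_{k+1}):

  H_1: rank ker ∂_1 − rank ∂_2 = (30 − 9) − 20 = 1, and ∂_2 has invariant factor 2 > 1, so H_1 = Z ⊕ Z_2.

H_1 = Z ⊕ Z_2.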